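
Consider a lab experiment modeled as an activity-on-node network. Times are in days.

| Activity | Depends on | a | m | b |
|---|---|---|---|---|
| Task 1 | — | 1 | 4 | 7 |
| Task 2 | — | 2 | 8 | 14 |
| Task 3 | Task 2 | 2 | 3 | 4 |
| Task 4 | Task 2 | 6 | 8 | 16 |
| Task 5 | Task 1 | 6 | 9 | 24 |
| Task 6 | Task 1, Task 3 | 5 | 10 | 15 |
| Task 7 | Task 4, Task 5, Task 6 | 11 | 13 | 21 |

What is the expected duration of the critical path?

35 days

te_Task 1 = (1 + 4·4 + 7)/6 = 24/6 = 4
te_Task 2 = (2 + 4·8 + 14)/6 = 48/6 = 8
te_Task 3 = (2 + 4·3 + 4)/6 = 18/6 = 3
te_Task 4 = (6 + 4·8 + 16)/6 = 54/6 = 9
te_Task 5 = (6 + 4·9 + 24)/6 = 66/6 = 11
te_Task 6 = (5 + 4·10 + 15)/6 = 60/6 = 10
te_Task 7 = (11 + 4·13 + 21)/6 = 84/6 = 14

Forward pass:
ES_Task 1 = 0; EF_Task 1 = 4
ES_Task 2 = 0; EF_Task 2 = 8
ES_Task 3 = 8; EF_Task 3 = 8+3 = 11
ES_Task 4 = 8; EF_Task 4 = 8+9 = 17
ES_Task 5 = 4; EF_Task 5 = 4+11 = 15
ES_Task 6 = max(EF_Task 1=4, EF_Task 3=11) = 11; EF_Task 6 = 11+10 = 21
ES_Task 7 = max(EF_Task 4=17, EF_Task 5=15, EF_Task 6=21) = 21; EF_Task 7 = 21+14 = 35
Expected project duration μ = 35 days. Critical path: Task 2 → Task 3 → Task 6 → Task 7.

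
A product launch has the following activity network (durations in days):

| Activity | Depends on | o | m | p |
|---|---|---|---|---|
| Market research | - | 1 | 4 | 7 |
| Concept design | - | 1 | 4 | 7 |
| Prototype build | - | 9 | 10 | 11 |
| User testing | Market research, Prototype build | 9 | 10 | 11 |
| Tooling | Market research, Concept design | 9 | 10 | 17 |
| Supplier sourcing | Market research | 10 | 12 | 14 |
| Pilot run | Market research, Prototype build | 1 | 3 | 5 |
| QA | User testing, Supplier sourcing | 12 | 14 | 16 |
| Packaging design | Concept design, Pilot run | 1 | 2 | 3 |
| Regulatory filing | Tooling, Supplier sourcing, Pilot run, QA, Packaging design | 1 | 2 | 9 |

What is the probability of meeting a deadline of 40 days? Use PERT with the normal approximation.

te_Market research = (1 + 4·4 + 7)/6 = 24/6 = 4; σ²_Market research = ((7−1)/6)² = 1.000
te_Concept design = (1 + 4·4 + 7)/6 = 24/6 = 4; σ²_Concept design = ((7−1)/6)² = 1.000
te_Prototype build = (9 + 4·10 + 11)/6 = 60/6 = 10; σ²_Prototype build = ((11−9)/6)² = 0.111
te_User testing = (9 + 4·10 + 11)/6 = 60/6 = 10; σ²_User testing = ((11−9)/6)² = 0.111
te_Tooling = (9 + 4·10 + 17)/6 = 66/6 = 11; σ²_Tooling = ((17−9)/6)² = 1.778
te_Supplier sourcing = (10 + 4·12 + 14)/6 = 72/6 = 12; σ²_Supplier sourcing = ((14−10)/6)² = 0.444
te_Pilot run = (1 + 4·3 + 5)/6 = 18/6 = 3; σ²_Pilot run = ((5−1)/6)² = 0.444
te_QA = (12 + 4·14 + 16)/6 = 84/6 = 14; σ²_QA = ((16−12)/6)² = 0.444
te_Packaging design = (1 + 4·2 + 3)/6 = 12/6 = 2; σ²_Packaging design = ((3−1)/6)² = 0.111
te_Regulatory filing = (1 + 4·2 + 9)/6 = 18/6 = 3; σ²_Regulatory filing = ((9−1)/6)² = 1.778

Forward pass:
ES_Market research = 0; EF_Market research = 4
ES_Concept design = 0; EF_Concept design = 4
ES_Prototype build = 0; EF_Prototype build = 10
ES_User testing = max(EF_Market research=4, EF_Prototype build=10) = 10; EF_User testing = 10+10 = 20
ES_Tooling = max(EF_Market research=4, EF_Concept design=4) = 4; EF_Tooling = 4+11 = 15
ES_Supplier sourcing = 4; EF_Supplier sourcing = 4+12 = 16
ES_Pilot run = max(EF_Market research=4, EF_Prototype build=10) = 10; EF_Pilot run = 10+3 = 13
ES_QA = max(EF_User testing=20, EF_Supplier sourcing=16) = 20; EF_QA = 20+14 = 34
ES_Packaging design = max(EF_Concept design=4, EF_Pilot run=13) = 13; EF_Packaging design = 13+2 = 15
ES_Regulatory filing = max(EF_Tooling=15, EF_Supplier sourcing=16, EF_Pilot run=13, EF_QA=34, EF_Packaging design=15) = 34; EF_Regulatory filing = 34+3 = 37
Expected project duration μ = 37 days. Critical path: Prototype build → User testing → QA → Regulatory filing.

Variance along critical path = 0.111 + 0.111 + 0.444 + 1.778 = 2.444; σ = √2.444 = 1.563 days.
Z = (40 − 37) / 1.563 = 1.919
P(T ≤ 40) = Φ(1.919) ≈ 0.972

0.972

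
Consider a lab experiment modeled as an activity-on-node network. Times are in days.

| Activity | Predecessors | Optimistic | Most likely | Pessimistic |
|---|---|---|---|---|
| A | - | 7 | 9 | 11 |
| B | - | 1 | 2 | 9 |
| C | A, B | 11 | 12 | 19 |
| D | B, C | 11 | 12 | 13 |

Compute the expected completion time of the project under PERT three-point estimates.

te_A = (7 + 4·9 + 11)/6 = 54/6 = 9
te_B = (1 + 4·2 + 9)/6 = 18/6 = 3
te_C = (11 + 4·12 + 19)/6 = 78/6 = 13
te_D = (11 + 4·12 + 13)/6 = 72/6 = 12

Forward pass:
ES_A = 0; EF_A = 9
ES_B = 0; EF_B = 3
ES_C = max(EF_A=9, EF_B=3) = 9; EF_C = 9+13 = 22
ES_D = max(EF_B=3, EF_C=22) = 22; EF_D = 22+12 = 34
Expected project duration μ = 34 days. Critical path: A → C → D.

34 days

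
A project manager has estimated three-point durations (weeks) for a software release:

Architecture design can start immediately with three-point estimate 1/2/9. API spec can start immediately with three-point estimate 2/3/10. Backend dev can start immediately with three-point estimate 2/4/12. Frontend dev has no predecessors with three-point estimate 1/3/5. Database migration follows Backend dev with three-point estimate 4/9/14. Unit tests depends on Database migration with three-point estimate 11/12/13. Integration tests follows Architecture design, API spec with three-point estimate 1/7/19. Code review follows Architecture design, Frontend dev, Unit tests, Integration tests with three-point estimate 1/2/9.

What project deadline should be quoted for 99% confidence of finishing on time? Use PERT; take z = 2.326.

35.3 weeks

te_Architecture design = (1 + 4·2 + 9)/6 = 18/6 = 3; σ²_Architecture design = ((9−1)/6)² = 1.778
te_API spec = (2 + 4·3 + 10)/6 = 24/6 = 4; σ²_API spec = ((10−2)/6)² = 1.778
te_Backend dev = (2 + 4·4 + 12)/6 = 30/6 = 5; σ²_Backend dev = ((12−2)/6)² = 2.778
te_Frontend dev = (1 + 4·3 + 5)/6 = 18/6 = 3; σ²_Frontend dev = ((5−1)/6)² = 0.444
te_Database migration = (4 + 4·9 + 14)/6 = 54/6 = 9; σ²_Database migration = ((14−4)/6)² = 2.778
te_Unit tests = (11 + 4·12 + 13)/6 = 72/6 = 12; σ²_Unit tests = ((13−11)/6)² = 0.111
te_Integration tests = (1 + 4·7 + 19)/6 = 48/6 = 8; σ²_Integration tests = ((19−1)/6)² = 9.000
te_Code review = (1 + 4·2 + 9)/6 = 18/6 = 3; σ²_Code review = ((9−1)/6)² = 1.778

Forward pass:
ES_Architecture design = 0; EF_Architecture design = 3
ES_API spec = 0; EF_API spec = 4
ES_Backend dev = 0; EF_Backend dev = 5
ES_Frontend dev = 0; EF_Frontend dev = 3
ES_Database migration = 5; EF_Database migration = 5+9 = 14
ES_Unit tests = 14; EF_Unit tests = 14+12 = 26
ES_Integration tests = max(EF_Architecture design=3, EF_API spec=4) = 4; EF_Integration tests = 4+8 = 12
ES_Code review = max(EF_Architecture design=3, EF_Frontend dev=3, EF_Unit tests=26, EF_Integration tests=12) = 26; EF_Code review = 26+3 = 29
Expected project duration μ = 29 weeks. Critical path: Backend dev → Database migration → Unit tests → Code review.

Variance along critical path = 2.778 + 2.778 + 0.111 + 1.778 = 7.444; σ = 2.728 weeks.
D = μ + z·σ = 29 + 2.326·2.728 = 35.3 weeks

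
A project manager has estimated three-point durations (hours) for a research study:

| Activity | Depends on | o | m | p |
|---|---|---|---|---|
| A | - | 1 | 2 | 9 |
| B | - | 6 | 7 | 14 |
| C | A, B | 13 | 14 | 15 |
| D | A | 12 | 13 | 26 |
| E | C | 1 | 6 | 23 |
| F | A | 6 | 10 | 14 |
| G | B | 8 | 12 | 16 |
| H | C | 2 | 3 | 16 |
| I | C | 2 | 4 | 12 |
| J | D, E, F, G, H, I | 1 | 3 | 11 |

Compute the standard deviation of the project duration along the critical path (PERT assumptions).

te_A = (1 + 4·2 + 9)/6 = 18/6 = 3; σ²_A = ((9−1)/6)² = 1.778
te_B = (6 + 4·7 + 14)/6 = 48/6 = 8; σ²_B = ((14−6)/6)² = 1.778
te_C = (13 + 4·14 + 15)/6 = 84/6 = 14; σ²_C = ((15−13)/6)² = 0.111
te_D = (12 + 4·13 + 26)/6 = 90/6 = 15; σ²_D = ((26−12)/6)² = 5.444
te_E = (1 + 4·6 + 23)/6 = 48/6 = 8; σ²_E = ((23−1)/6)² = 13.444
te_F = (6 + 4·10 + 14)/6 = 60/6 = 10; σ²_F = ((14−6)/6)² = 1.778
te_G = (8 + 4·12 + 16)/6 = 72/6 = 12; σ²_G = ((16−8)/6)² = 1.778
te_H = (2 + 4·3 + 16)/6 = 30/6 = 5; σ²_H = ((16−2)/6)² = 5.444
te_I = (2 + 4·4 + 12)/6 = 30/6 = 5; σ²_I = ((12−2)/6)² = 2.778
te_J = (1 + 4·3 + 11)/6 = 24/6 = 4; σ²_J = ((11−1)/6)² = 2.778

Forward pass:
ES_A = 0; EF_A = 3
ES_B = 0; EF_B = 8
ES_C = max(EF_A=3, EF_B=8) = 8; EF_C = 8+14 = 22
ES_D = 3; EF_D = 3+15 = 18
ES_E = 22; EF_E = 22+8 = 30
ES_F = 3; EF_F = 3+10 = 13
ES_G = 8; EF_G = 8+12 = 20
ES_H = 22; EF_H = 22+5 = 27
ES_I = 22; EF_I = 22+5 = 27
ES_J = max(EF_D=18, EF_E=30, EF_F=13, EF_G=20, EF_H=27, EF_I=27) = 30; EF_J = 30+4 = 34
Expected project duration μ = 34 hours. Critical path: B → C → E → J.

Variance along critical path = 1.778 + 0.111 + 13.444 + 2.778 = 18.111
σ = √18.111 = 4.256 hours

4.26 hours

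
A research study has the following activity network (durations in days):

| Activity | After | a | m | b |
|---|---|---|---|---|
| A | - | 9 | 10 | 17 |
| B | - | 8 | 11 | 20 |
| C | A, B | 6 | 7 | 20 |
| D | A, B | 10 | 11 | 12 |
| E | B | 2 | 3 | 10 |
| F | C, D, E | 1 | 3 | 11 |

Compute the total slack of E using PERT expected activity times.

7 days

te_A = (9 + 4·10 + 17)/6 = 66/6 = 11
te_B = (8 + 4·11 + 20)/6 = 72/6 = 12
te_C = (6 + 4·7 + 20)/6 = 54/6 = 9
te_D = (10 + 4·11 + 12)/6 = 66/6 = 11
te_E = (2 + 4·3 + 10)/6 = 24/6 = 4
te_F = (1 + 4·3 + 11)/6 = 24/6 = 4

Forward pass:
ES_A = 0; EF_A = 11
ES_B = 0; EF_B = 12
ES_C = max(EF_A=11, EF_B=12) = 12; EF_C = 12+9 = 21
ES_D = max(EF_A=11, EF_B=12) = 12; EF_D = 12+11 = 23
ES_E = 12; EF_E = 12+4 = 16
ES_F = max(EF_C=21, EF_D=23, EF_E=16) = 23; EF_F = 23+4 = 27
Expected project duration μ = 27 days. Critical path: B → D → F.

Backward pass:
LF_F = 27; LS_F = 27−4 = 23
LF_E = LS_F = 23; LS_E = 23−4 = 19
LF_D = LS_F = 23; LS_D = 23−11 = 12
LF_C = LS_F = 23; LS_C = 23−9 = 14
LF_B = min(LS_C=14, LS_D=12, LS_E=19) = 12; LS_B = 12−12 = 0
LF_A = min(LS_C=14, LS_D=12) = 12; LS_A = 12−11 = 1
Slack_E = LS_E − ES_E = 19 − 12 = 7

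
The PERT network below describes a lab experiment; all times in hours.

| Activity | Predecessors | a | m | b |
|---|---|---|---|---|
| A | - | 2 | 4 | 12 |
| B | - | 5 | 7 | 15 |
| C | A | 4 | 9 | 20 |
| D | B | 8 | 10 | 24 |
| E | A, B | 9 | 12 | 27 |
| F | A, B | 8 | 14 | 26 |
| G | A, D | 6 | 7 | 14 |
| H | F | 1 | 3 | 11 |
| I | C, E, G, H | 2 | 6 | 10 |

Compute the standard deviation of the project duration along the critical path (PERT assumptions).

te_A = (2 + 4·4 + 12)/6 = 30/6 = 5; σ²_A = ((12−2)/6)² = 2.778
te_B = (5 + 4·7 + 15)/6 = 48/6 = 8; σ²_B = ((15−5)/6)² = 2.778
te_C = (4 + 4·9 + 20)/6 = 60/6 = 10; σ²_C = ((20−4)/6)² = 7.111
te_D = (8 + 4·10 + 24)/6 = 72/6 = 12; σ²_D = ((24−8)/6)² = 7.111
te_E = (9 + 4·12 + 27)/6 = 84/6 = 14; σ²_E = ((27−9)/6)² = 9.000
te_F = (8 + 4·14 + 26)/6 = 90/6 = 15; σ²_F = ((26−8)/6)² = 9.000
te_G = (6 + 4·7 + 14)/6 = 48/6 = 8; σ²_G = ((14−6)/6)² = 1.778
te_H = (1 + 4·3 + 11)/6 = 24/6 = 4; σ²_H = ((11−1)/6)² = 2.778
te_I = (2 + 4·6 + 10)/6 = 36/6 = 6; σ²_I = ((10−2)/6)² = 1.778

Forward pass:
ES_A = 0; EF_A = 5
ES_B = 0; EF_B = 8
ES_C = 5; EF_C = 5+10 = 15
ES_D = 8; EF_D = 8+12 = 20
ES_E = max(EF_A=5, EF_B=8) = 8; EF_E = 8+14 = 22
ES_F = max(EF_A=5, EF_B=8) = 8; EF_F = 8+15 = 23
ES_G = max(EF_A=5, EF_D=20) = 20; EF_G = 20+8 = 28
ES_H = 23; EF_H = 23+4 = 27
ES_I = max(EF_C=15, EF_E=22, EF_G=28, EF_H=27) = 28; EF_I = 28+6 = 34
Expected project duration μ = 34 hours. Critical path: B → D → G → I.

Variance along critical path = 2.778 + 7.111 + 1.778 + 1.778 = 13.444
σ = √13.444 = 3.667 hours

3.67 hours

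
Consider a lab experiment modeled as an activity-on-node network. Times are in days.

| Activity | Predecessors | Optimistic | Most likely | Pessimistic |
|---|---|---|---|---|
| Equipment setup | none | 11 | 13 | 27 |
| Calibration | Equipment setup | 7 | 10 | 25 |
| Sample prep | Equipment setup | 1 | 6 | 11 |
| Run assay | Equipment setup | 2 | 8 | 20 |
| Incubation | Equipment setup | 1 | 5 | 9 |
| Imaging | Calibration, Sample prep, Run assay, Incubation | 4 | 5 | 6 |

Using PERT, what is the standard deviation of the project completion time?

te_Equipment setup = (11 + 4·13 + 27)/6 = 90/6 = 15; σ²_Equipment setup = ((27−11)/6)² = 7.111
te_Calibration = (7 + 4·10 + 25)/6 = 72/6 = 12; σ²_Calibration = ((25−7)/6)² = 9.000
te_Sample prep = (1 + 4·6 + 11)/6 = 36/6 = 6; σ²_Sample prep = ((11−1)/6)² = 2.778
te_Run assay = (2 + 4·8 + 20)/6 = 54/6 = 9; σ²_Run assay = ((20−2)/6)² = 9.000
te_Incubation = (1 + 4·5 + 9)/6 = 30/6 = 5; σ²_Incubation = ((9−1)/6)² = 1.778
te_Imaging = (4 + 4·5 + 6)/6 = 30/6 = 5; σ²_Imaging = ((6−4)/6)² = 0.111

Forward pass:
ES_Equipment setup = 0; EF_Equipment setup = 15
ES_Calibration = 15; EF_Calibration = 15+12 = 27
ES_Sample prep = 15; EF_Sample prep = 15+6 = 21
ES_Run assay = 15; EF_Run assay = 15+9 = 24
ES_Incubation = 15; EF_Incubation = 15+5 = 20
ES_Imaging = max(EF_Calibration=27, EF_Sample prep=21, EF_Run assay=24, EF_Incubation=20) = 27; EF_Imaging = 27+5 = 32
Expected project duration μ = 32 days. Critical path: Equipment setup → Calibration → Imaging.

Variance along critical path = 7.111 + 9.000 + 0.111 = 16.222
σ = √16.222 = 4.028 days

4.03 days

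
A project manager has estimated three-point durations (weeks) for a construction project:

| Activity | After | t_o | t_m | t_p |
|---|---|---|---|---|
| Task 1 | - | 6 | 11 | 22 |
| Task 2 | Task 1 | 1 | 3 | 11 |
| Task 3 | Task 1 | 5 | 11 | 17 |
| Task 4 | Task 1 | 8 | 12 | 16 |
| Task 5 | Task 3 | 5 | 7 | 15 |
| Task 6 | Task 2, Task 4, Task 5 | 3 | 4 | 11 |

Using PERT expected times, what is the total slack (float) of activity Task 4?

7 weeks

te_Task 1 = (6 + 4·11 + 22)/6 = 72/6 = 12
te_Task 2 = (1 + 4·3 + 11)/6 = 24/6 = 4
te_Task 3 = (5 + 4·11 + 17)/6 = 66/6 = 11
te_Task 4 = (8 + 4·12 + 16)/6 = 72/6 = 12
te_Task 5 = (5 + 4·7 + 15)/6 = 48/6 = 8
te_Task 6 = (3 + 4·4 + 11)/6 = 30/6 = 5

Forward pass:
ES_Task 1 = 0; EF_Task 1 = 12
ES_Task 2 = 12; EF_Task 2 = 12+4 = 16
ES_Task 3 = 12; EF_Task 3 = 12+11 = 23
ES_Task 4 = 12; EF_Task 4 = 12+12 = 24
ES_Task 5 = 23; EF_Task 5 = 23+8 = 31
ES_Task 6 = max(EF_Task 2=16, EF_Task 4=24, EF_Task 5=31) = 31; EF_Task 6 = 31+5 = 36
Expected project duration μ = 36 weeks. Critical path: Task 1 → Task 3 → Task 5 → Task 6.

Backward pass:
LF_Task 6 = 36; LS_Task 6 = 36−5 = 31
LF_Task 5 = LS_Task 6 = 31; LS_Task 5 = 31−8 = 23
LF_Task 4 = LS_Task 6 = 31; LS_Task 4 = 31−12 = 19
LF_Task 3 = LS_Task 5 = 23; LS_Task 3 = 23−11 = 12
LF_Task 2 = LS_Task 6 = 31; LS_Task 2 = 31−4 = 27
LF_Task 1 = min(LS_Task 2=27, LS_Task 3=12, LS_Task 4=19) = 12; LS_Task 1 = 12−12 = 0
Slack_Task 4 = LS_Task 4 − ES_Task 4 = 19 − 12 = 7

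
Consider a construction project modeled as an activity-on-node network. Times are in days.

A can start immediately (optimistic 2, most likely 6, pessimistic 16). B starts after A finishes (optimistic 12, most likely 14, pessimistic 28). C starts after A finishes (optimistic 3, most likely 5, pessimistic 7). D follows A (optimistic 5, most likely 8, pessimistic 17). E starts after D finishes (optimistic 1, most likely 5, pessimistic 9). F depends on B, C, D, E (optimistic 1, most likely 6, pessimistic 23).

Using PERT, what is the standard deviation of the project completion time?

5.10 days

te_A = (2 + 4·6 + 16)/6 = 42/6 = 7; σ²_A = ((16−2)/6)² = 5.444
te_B = (12 + 4·14 + 28)/6 = 96/6 = 16; σ²_B = ((28−12)/6)² = 7.111
te_C = (3 + 4·5 + 7)/6 = 30/6 = 5; σ²_C = ((7−3)/6)² = 0.444
te_D = (5 + 4·8 + 17)/6 = 54/6 = 9; σ²_D = ((17−5)/6)² = 4.000
te_E = (1 + 4·5 + 9)/6 = 30/6 = 5; σ²_E = ((9−1)/6)² = 1.778
te_F = (1 + 4·6 + 23)/6 = 48/6 = 8; σ²_F = ((23−1)/6)² = 13.444

Forward pass:
ES_A = 0; EF_A = 7
ES_B = 7; EF_B = 7+16 = 23
ES_C = 7; EF_C = 7+5 = 12
ES_D = 7; EF_D = 7+9 = 16
ES_E = 16; EF_E = 16+5 = 21
ES_F = max(EF_B=23, EF_C=12, EF_D=16, EF_E=21) = 23; EF_F = 23+8 = 31
Expected project duration μ = 31 days. Critical path: A → B → F.

Variance along critical path = 5.444 + 7.111 + 13.444 = 26.000
σ = √26.000 = 5.099 days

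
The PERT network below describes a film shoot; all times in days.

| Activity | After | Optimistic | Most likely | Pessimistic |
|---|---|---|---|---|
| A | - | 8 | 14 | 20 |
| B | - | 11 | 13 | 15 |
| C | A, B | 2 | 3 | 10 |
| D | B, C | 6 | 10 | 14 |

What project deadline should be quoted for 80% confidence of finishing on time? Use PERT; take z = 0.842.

30.3 days

te_A = (8 + 4·14 + 20)/6 = 84/6 = 14; σ²_A = ((20−8)/6)² = 4.000
te_B = (11 + 4·13 + 15)/6 = 78/6 = 13; σ²_B = ((15−11)/6)² = 0.444
te_C = (2 + 4·3 + 10)/6 = 24/6 = 4; σ²_C = ((10−2)/6)² = 1.778
te_D = (6 + 4·10 + 14)/6 = 60/6 = 10; σ²_D = ((14−6)/6)² = 1.778

Forward pass:
ES_A = 0; EF_A = 14
ES_B = 0; EF_B = 13
ES_C = max(EF_A=14, EF_B=13) = 14; EF_C = 14+4 = 18
ES_D = max(EF_B=13, EF_C=18) = 18; EF_D = 18+10 = 28
Expected project duration μ = 28 days. Critical path: A → C → D.

Variance along critical path = 4.000 + 1.778 + 1.778 = 7.556; σ = 2.749 days.
D = μ + z·σ = 28 + 0.842·2.749 = 30.3 days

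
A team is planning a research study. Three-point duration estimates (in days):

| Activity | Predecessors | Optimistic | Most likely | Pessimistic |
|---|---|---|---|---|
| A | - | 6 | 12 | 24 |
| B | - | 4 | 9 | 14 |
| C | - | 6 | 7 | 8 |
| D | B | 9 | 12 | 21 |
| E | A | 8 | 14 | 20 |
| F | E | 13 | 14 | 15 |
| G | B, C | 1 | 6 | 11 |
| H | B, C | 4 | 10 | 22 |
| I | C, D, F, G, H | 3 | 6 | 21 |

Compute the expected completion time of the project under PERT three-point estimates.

49 days

te_A = (6 + 4·12 + 24)/6 = 78/6 = 13
te_B = (4 + 4·9 + 14)/6 = 54/6 = 9
te_C = (6 + 4·7 + 8)/6 = 42/6 = 7
te_D = (9 + 4·12 + 21)/6 = 78/6 = 13
te_E = (8 + 4·14 + 20)/6 = 84/6 = 14
te_F = (13 + 4·14 + 15)/6 = 84/6 = 14
te_G = (1 + 4·6 + 11)/6 = 36/6 = 6
te_H = (4 + 4·10 + 22)/6 = 66/6 = 11
te_I = (3 + 4·6 + 21)/6 = 48/6 = 8

Forward pass:
ES_A = 0; EF_A = 13
ES_B = 0; EF_B = 9
ES_C = 0; EF_C = 7
ES_D = 9; EF_D = 9+13 = 22
ES_E = 13; EF_E = 13+14 = 27
ES_F = 27; EF_F = 27+14 = 41
ES_G = max(EF_B=9, EF_C=7) = 9; EF_G = 9+6 = 15
ES_H = max(EF_B=9, EF_C=7) = 9; EF_H = 9+11 = 20
ES_I = max(EF_C=7, EF_D=22, EF_F=41, EF_G=15, EF_H=20) = 41; EF_I = 41+8 = 49
Expected project duration μ = 49 days. Critical path: A → E → F → I.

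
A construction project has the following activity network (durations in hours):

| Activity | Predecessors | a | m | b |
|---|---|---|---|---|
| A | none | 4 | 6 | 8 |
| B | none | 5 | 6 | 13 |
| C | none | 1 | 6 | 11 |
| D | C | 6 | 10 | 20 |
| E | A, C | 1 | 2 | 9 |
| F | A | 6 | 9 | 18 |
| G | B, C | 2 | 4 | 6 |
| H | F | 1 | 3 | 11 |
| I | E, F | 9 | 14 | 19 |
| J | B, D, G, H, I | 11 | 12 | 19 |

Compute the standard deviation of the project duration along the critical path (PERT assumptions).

3.00 hours

te_A = (4 + 4·6 + 8)/6 = 36/6 = 6; σ²_A = ((8−4)/6)² = 0.444
te_B = (5 + 4·6 + 13)/6 = 42/6 = 7; σ²_B = ((13−5)/6)² = 1.778
te_C = (1 + 4·6 + 11)/6 = 36/6 = 6; σ²_C = ((11−1)/6)² = 2.778
te_D = (6 + 4·10 + 20)/6 = 66/6 = 11; σ²_D = ((20−6)/6)² = 5.444
te_E = (1 + 4·2 + 9)/6 = 18/6 = 3; σ²_E = ((9−1)/6)² = 1.778
te_F = (6 + 4·9 + 18)/6 = 60/6 = 10; σ²_F = ((18−6)/6)² = 4.000
te_G = (2 + 4·4 + 6)/6 = 24/6 = 4; σ²_G = ((6−2)/6)² = 0.444
te_H = (1 + 4·3 + 11)/6 = 24/6 = 4; σ²_H = ((11−1)/6)² = 2.778
te_I = (9 + 4·14 + 19)/6 = 84/6 = 14; σ²_I = ((19−9)/6)² = 2.778
te_J = (11 + 4·12 + 19)/6 = 78/6 = 13; σ²_J = ((19−11)/6)² = 1.778

Forward pass:
ES_A = 0; EF_A = 6
ES_B = 0; EF_B = 7
ES_C = 0; EF_C = 6
ES_D = 6; EF_D = 6+11 = 17
ES_E = max(EF_A=6, EF_C=6) = 6; EF_E = 6+3 = 9
ES_F = 6; EF_F = 6+10 = 16
ES_G = max(EF_B=7, EF_C=6) = 7; EF_G = 7+4 = 11
ES_H = 16; EF_H = 16+4 = 20
ES_I = max(EF_E=9, EF_F=16) = 16; EF_I = 16+14 = 30
ES_J = max(EF_B=7, EF_D=17, EF_G=11, EF_H=20, EF_I=30) = 30; EF_J = 30+13 = 43
Expected project duration μ = 43 hours. Critical path: A → F → I → J.

Variance along critical path = 0.444 + 4.000 + 2.778 + 1.778 = 9.000
σ = √9.000 = 3.000 hours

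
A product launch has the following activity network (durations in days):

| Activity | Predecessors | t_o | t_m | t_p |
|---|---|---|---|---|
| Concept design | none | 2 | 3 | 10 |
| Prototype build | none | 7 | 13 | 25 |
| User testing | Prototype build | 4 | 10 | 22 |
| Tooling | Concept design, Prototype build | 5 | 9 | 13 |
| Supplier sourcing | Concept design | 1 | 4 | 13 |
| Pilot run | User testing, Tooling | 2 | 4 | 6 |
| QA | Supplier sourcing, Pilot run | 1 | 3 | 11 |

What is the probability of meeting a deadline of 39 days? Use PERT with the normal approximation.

0.904

te_Concept design = (2 + 4·3 + 10)/6 = 24/6 = 4; σ²_Concept design = ((10−2)/6)² = 1.778
te_Prototype build = (7 + 4·13 + 25)/6 = 84/6 = 14; σ²_Prototype build = ((25−7)/6)² = 9.000
te_User testing = (4 + 4·10 + 22)/6 = 66/6 = 11; σ²_User testing = ((22−4)/6)² = 9.000
te_Tooling = (5 + 4·9 + 13)/6 = 54/6 = 9; σ²_Tooling = ((13−5)/6)² = 1.778
te_Supplier sourcing = (1 + 4·4 + 13)/6 = 30/6 = 5; σ²_Supplier sourcing = ((13−1)/6)² = 4.000
te_Pilot run = (2 + 4·4 + 6)/6 = 24/6 = 4; σ²_Pilot run = ((6−2)/6)² = 0.444
te_QA = (1 + 4·3 + 11)/6 = 24/6 = 4; σ²_QA = ((11−1)/6)² = 2.778

Forward pass:
ES_Concept design = 0; EF_Concept design = 4
ES_Prototype build = 0; EF_Prototype build = 14
ES_User testing = 14; EF_User testing = 14+11 = 25
ES_Tooling = max(EF_Concept design=4, EF_Prototype build=14) = 14; EF_Tooling = 14+9 = 23
ES_Supplier sourcing = 4; EF_Supplier sourcing = 4+5 = 9
ES_Pilot run = max(EF_User testing=25, EF_Tooling=23) = 25; EF_Pilot run = 25+4 = 29
ES_QA = max(EF_Supplier sourcing=9, EF_Pilot run=29) = 29; EF_QA = 29+4 = 33
Expected project duration μ = 33 days. Critical path: Prototype build → User testing → Pilot run → QA.

Variance along critical path = 9.000 + 9.000 + 0.444 + 2.778 = 21.222; σ = √21.222 = 4.607 days.
Z = (39 − 33) / 4.607 = 1.302
P(T ≤ 39) = Φ(1.302) ≈ 0.904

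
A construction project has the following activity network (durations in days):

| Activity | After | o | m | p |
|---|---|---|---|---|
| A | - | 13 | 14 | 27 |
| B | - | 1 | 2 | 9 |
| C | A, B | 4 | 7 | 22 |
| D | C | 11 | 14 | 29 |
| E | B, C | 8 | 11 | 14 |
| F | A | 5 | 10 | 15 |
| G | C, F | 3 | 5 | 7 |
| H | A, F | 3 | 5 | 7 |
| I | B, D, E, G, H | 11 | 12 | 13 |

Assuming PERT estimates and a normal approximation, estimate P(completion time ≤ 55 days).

0.660

te_A = (13 + 4·14 + 27)/6 = 96/6 = 16; σ²_A = ((27−13)/6)² = 5.444
te_B = (1 + 4·2 + 9)/6 = 18/6 = 3; σ²_B = ((9−1)/6)² = 1.778
te_C = (4 + 4·7 + 22)/6 = 54/6 = 9; σ²_C = ((22−4)/6)² = 9.000
te_D = (11 + 4·14 + 29)/6 = 96/6 = 16; σ²_D = ((29−11)/6)² = 9.000
te_E = (8 + 4·11 + 14)/6 = 66/6 = 11; σ²_E = ((14−8)/6)² = 1.000
te_F = (5 + 4·10 + 15)/6 = 60/6 = 10; σ²_F = ((15−5)/6)² = 2.778
te_G = (3 + 4·5 + 7)/6 = 30/6 = 5; σ²_G = ((7−3)/6)² = 0.444
te_H = (3 + 4·5 + 7)/6 = 30/6 = 5; σ²_H = ((7−3)/6)² = 0.444
te_I = (11 + 4·12 + 13)/6 = 72/6 = 12; σ²_I = ((13−11)/6)² = 0.111

Forward pass:
ES_A = 0; EF_A = 16
ES_B = 0; EF_B = 3
ES_C = max(EF_A=16, EF_B=3) = 16; EF_C = 16+9 = 25
ES_D = 25; EF_D = 25+16 = 41
ES_E = max(EF_B=3, EF_C=25) = 25; EF_E = 25+11 = 36
ES_F = 16; EF_F = 16+10 = 26
ES_G = max(EF_C=25, EF_F=26) = 26; EF_G = 26+5 = 31
ES_H = max(EF_A=16, EF_F=26) = 26; EF_H = 26+5 = 31
ES_I = max(EF_B=3, EF_D=41, EF_E=36, EF_G=31, EF_H=31) = 41; EF_I = 41+12 = 53
Expected project duration μ = 53 days. Critical path: A → C → D → I.

Variance along critical path = 5.444 + 9.000 + 9.000 + 0.111 = 23.556; σ = √23.556 = 4.853 days.
Z = (55 − 53) / 4.853 = 0.412
P(T ≤ 55) = Φ(0.412) ≈ 0.660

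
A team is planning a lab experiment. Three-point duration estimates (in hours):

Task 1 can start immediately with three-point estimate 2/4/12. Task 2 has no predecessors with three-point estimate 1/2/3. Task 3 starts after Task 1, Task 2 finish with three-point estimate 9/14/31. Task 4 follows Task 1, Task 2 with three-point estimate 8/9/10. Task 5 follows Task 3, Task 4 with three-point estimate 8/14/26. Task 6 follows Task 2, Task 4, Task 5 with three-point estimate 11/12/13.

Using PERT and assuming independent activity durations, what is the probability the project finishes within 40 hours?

0.056

te_Task 1 = (2 + 4·4 + 12)/6 = 30/6 = 5; σ²_Task 1 = ((12−2)/6)² = 2.778
te_Task 2 = (1 + 4·2 + 3)/6 = 12/6 = 2; σ²_Task 2 = ((3−1)/6)² = 0.111
te_Task 3 = (9 + 4·14 + 31)/6 = 96/6 = 16; σ²_Task 3 = ((31−9)/6)² = 13.444
te_Task 4 = (8 + 4·9 + 10)/6 = 54/6 = 9; σ²_Task 4 = ((10−8)/6)² = 0.111
te_Task 5 = (8 + 4·14 + 26)/6 = 90/6 = 15; σ²_Task 5 = ((26−8)/6)² = 9.000
te_Task 6 = (11 + 4·12 + 13)/6 = 72/6 = 12; σ²_Task 6 = ((13−11)/6)² = 0.111

Forward pass:
ES_Task 1 = 0; EF_Task 1 = 5
ES_Task 2 = 0; EF_Task 2 = 2
ES_Task 3 = max(EF_Task 1=5, EF_Task 2=2) = 5; EF_Task 3 = 5+16 = 21
ES_Task 4 = max(EF_Task 1=5, EF_Task 2=2) = 5; EF_Task 4 = 5+9 = 14
ES_Task 5 = max(EF_Task 3=21, EF_Task 4=14) = 21; EF_Task 5 = 21+15 = 36
ES_Task 6 = max(EF_Task 2=2, EF_Task 4=14, EF_Task 5=36) = 36; EF_Task 6 = 36+12 = 48
Expected project duration μ = 48 hours. Critical path: Task 1 → Task 3 → Task 5 → Task 6.

Variance along critical path = 2.778 + 13.444 + 9.000 + 0.111 = 25.333; σ = √25.333 = 5.033 hours.
Z = (40 − 48) / 5.033 = -1.589
P(T ≤ 40) = Φ(-1.589) ≈ 0.056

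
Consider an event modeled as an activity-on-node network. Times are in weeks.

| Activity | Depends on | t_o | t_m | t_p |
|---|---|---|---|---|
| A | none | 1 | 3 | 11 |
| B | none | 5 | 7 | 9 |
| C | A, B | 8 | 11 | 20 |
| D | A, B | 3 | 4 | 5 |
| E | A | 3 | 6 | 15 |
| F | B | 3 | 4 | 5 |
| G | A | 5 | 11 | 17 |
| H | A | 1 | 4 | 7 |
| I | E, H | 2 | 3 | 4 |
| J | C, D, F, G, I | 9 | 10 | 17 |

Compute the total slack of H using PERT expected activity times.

8 weeks

te_A = (1 + 4·3 + 11)/6 = 24/6 = 4
te_B = (5 + 4·7 + 9)/6 = 42/6 = 7
te_C = (8 + 4·11 + 20)/6 = 72/6 = 12
te_D = (3 + 4·4 + 5)/6 = 24/6 = 4
te_E = (3 + 4·6 + 15)/6 = 42/6 = 7
te_F = (3 + 4·4 + 5)/6 = 24/6 = 4
te_G = (5 + 4·11 + 17)/6 = 66/6 = 11
te_H = (1 + 4·4 + 7)/6 = 24/6 = 4
te_I = (2 + 4·3 + 4)/6 = 18/6 = 3
te_J = (9 + 4·10 + 17)/6 = 66/6 = 11

Forward pass:
ES_A = 0; EF_A = 4
ES_B = 0; EF_B = 7
ES_C = max(EF_A=4, EF_B=7) = 7; EF_C = 7+12 = 19
ES_D = max(EF_A=4, EF_B=7) = 7; EF_D = 7+4 = 11
ES_E = 4; EF_E = 4+7 = 11
ES_F = 7; EF_F = 7+4 = 11
ES_G = 4; EF_G = 4+11 = 15
ES_H = 4; EF_H = 4+4 = 8
ES_I = max(EF_E=11, EF_H=8) = 11; EF_I = 11+3 = 14
ES_J = max(EF_C=19, EF_D=11, EF_F=11, EF_G=15, EF_I=14) = 19; EF_J = 19+11 = 30
Expected project duration μ = 30 weeks. Critical path: B → C → J.

Backward pass:
LF_J = 30; LS_J = 30−11 = 19
LF_I = LS_J = 19; LS_I = 19−3 = 16
LF_H = LS_I = 16; LS_H = 16−4 = 12
LF_G = LS_J = 19; LS_G = 19−11 = 8
LF_F = LS_J = 19; LS_F = 19−4 = 15
LF_E = LS_I = 16; LS_E = 16−7 = 9
LF_D = LS_J = 19; LS_D = 19−4 = 15
LF_C = LS_J = 19; LS_C = 19−12 = 7
LF_B = min(LS_C=7, LS_D=15, LS_F=15) = 7; LS_B = 7−7 = 0
LF_A = min(LS_C=7, LS_D=15, LS_E=9, LS_G=8, LS_H=12) = 7; LS_A = 7−4 = 3
Slack_H = LS_H − ES_H = 12 − 4 = 8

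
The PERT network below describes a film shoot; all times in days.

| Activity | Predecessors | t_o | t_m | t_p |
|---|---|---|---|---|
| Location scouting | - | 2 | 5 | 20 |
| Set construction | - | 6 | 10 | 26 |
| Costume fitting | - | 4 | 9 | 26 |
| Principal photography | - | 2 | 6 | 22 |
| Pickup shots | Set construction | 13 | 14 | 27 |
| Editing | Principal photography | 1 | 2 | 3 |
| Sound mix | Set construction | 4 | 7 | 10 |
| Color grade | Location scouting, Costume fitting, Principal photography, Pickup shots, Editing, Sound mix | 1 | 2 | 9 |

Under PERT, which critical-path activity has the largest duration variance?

te_Location scouting = (2 + 4·5 + 20)/6 = 42/6 = 7; σ²_Location scouting = ((20−2)/6)² = 9.000
te_Set construction = (6 + 4·10 + 26)/6 = 72/6 = 12; σ²_Set construction = ((26−6)/6)² = 11.111
te_Costume fitting = (4 + 4·9 + 26)/6 = 66/6 = 11; σ²_Costume fitting = ((26−4)/6)² = 13.444
te_Principal photography = (2 + 4·6 + 22)/6 = 48/6 = 8; σ²_Principal photography = ((22−2)/6)² = 11.111
te_Pickup shots = (13 + 4·14 + 27)/6 = 96/6 = 16; σ²_Pickup shots = ((27−13)/6)² = 5.444
te_Editing = (1 + 4·2 + 3)/6 = 12/6 = 2; σ²_Editing = ((3−1)/6)² = 0.111
te_Sound mix = (4 + 4·7 + 10)/6 = 42/6 = 7; σ²_Sound mix = ((10−4)/6)² = 1.000
te_Color grade = (1 + 4·2 + 9)/6 = 18/6 = 3; σ²_Color grade = ((9−1)/6)² = 1.778

Forward pass:
ES_Location scouting = 0; EF_Location scouting = 7
ES_Set construction = 0; EF_Set construction = 12
ES_Costume fitting = 0; EF_Costume fitting = 11
ES_Principal photography = 0; EF_Principal photography = 8
ES_Pickup shots = 12; EF_Pickup shots = 12+16 = 28
ES_Editing = 8; EF_Editing = 8+2 = 10
ES_Sound mix = 12; EF_Sound mix = 12+7 = 19
ES_Color grade = max(EF_Location scouting=7, EF_Costume fitting=11, EF_Principal photography=8, EF_Pickup shots=28, EF_Editing=10, EF_Sound mix=19) = 28; EF_Color grade = 28+3 = 31
Expected project duration μ = 31 days. Critical path: Set construction → Pickup shots → Color grade.

Variances on critical path: σ²_Set construction=11.111, σ²_Pickup shots=5.444, σ²_Color grade=1.778.
Largest is σ²_Set construction = 11.111.

Set construction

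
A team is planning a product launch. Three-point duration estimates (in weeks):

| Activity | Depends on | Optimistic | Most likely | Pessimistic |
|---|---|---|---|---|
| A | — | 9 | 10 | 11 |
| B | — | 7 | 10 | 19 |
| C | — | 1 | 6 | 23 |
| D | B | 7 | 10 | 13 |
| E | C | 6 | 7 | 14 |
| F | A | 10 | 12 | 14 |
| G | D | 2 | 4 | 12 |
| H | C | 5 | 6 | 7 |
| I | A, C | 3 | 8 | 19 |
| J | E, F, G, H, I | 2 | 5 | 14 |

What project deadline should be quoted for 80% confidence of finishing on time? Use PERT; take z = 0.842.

te_A = (9 + 4·10 + 11)/6 = 60/6 = 10; σ²_A = ((11−9)/6)² = 0.111
te_B = (7 + 4·10 + 19)/6 = 66/6 = 11; σ²_B = ((19−7)/6)² = 4.000
te_C = (1 + 4·6 + 23)/6 = 48/6 = 8; σ²_C = ((23−1)/6)² = 13.444
te_D = (7 + 4·10 + 13)/6 = 60/6 = 10; σ²_D = ((13−7)/6)² = 1.000
te_E = (6 + 4·7 + 14)/6 = 48/6 = 8; σ²_E = ((14−6)/6)² = 1.778
te_F = (10 + 4·12 + 14)/6 = 72/6 = 12; σ²_F = ((14−10)/6)² = 0.444
te_G = (2 + 4·4 + 12)/6 = 30/6 = 5; σ²_G = ((12−2)/6)² = 2.778
te_H = (5 + 4·6 + 7)/6 = 36/6 = 6; σ²_H = ((7−5)/6)² = 0.111
te_I = (3 + 4·8 + 19)/6 = 54/6 = 9; σ²_I = ((19−3)/6)² = 7.111
te_J = (2 + 4·5 + 14)/6 = 36/6 = 6; σ²_J = ((14−2)/6)² = 4.000

Forward pass:
ES_A = 0; EF_A = 10
ES_B = 0; EF_B = 11
ES_C = 0; EF_C = 8
ES_D = 11; EF_D = 11+10 = 21
ES_E = 8; EF_E = 8+8 = 16
ES_F = 10; EF_F = 10+12 = 22
ES_G = 21; EF_G = 21+5 = 26
ES_H = 8; EF_H = 8+6 = 14
ES_I = max(EF_A=10, EF_C=8) = 10; EF_I = 10+9 = 19
ES_J = max(EF_E=16, EF_F=22, EF_G=26, EF_H=14, EF_I=19) = 26; EF_J = 26+6 = 32
Expected project duration μ = 32 weeks. Critical path: B → D → G → J.

Variance along critical path = 4.000 + 1.000 + 2.778 + 4.000 = 11.778; σ = 3.432 weeks.
D = μ + z·σ = 32 + 0.842·3.432 = 34.9 weeks

34.9 weeks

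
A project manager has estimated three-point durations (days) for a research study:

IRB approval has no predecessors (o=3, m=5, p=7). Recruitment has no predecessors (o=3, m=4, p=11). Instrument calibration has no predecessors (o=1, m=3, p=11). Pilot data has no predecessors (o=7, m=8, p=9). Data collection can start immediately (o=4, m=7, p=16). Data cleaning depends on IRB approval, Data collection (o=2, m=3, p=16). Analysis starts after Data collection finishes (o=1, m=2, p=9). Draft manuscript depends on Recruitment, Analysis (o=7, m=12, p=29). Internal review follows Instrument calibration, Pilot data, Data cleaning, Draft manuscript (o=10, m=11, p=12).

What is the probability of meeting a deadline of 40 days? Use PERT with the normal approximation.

0.819

te_IRB approval = (3 + 4·5 + 7)/6 = 30/6 = 5; σ²_IRB approval = ((7−3)/6)² = 0.444
te_Recruitment = (3 + 4·4 + 11)/6 = 30/6 = 5; σ²_Recruitment = ((11−3)/6)² = 1.778
te_Instrument calibration = (1 + 4·3 + 11)/6 = 24/6 = 4; σ²_Instrument calibration = ((11−1)/6)² = 2.778
te_Pilot data = (7 + 4·8 + 9)/6 = 48/6 = 8; σ²_Pilot data = ((9−7)/6)² = 0.111
te_Data collection = (4 + 4·7 + 16)/6 = 48/6 = 8; σ²_Data collection = ((16−4)/6)² = 4.000
te_Data cleaning = (2 + 4·3 + 16)/6 = 30/6 = 5; σ²_Data cleaning = ((16−2)/6)² = 5.444
te_Analysis = (1 + 4·2 + 9)/6 = 18/6 = 3; σ²_Analysis = ((9−1)/6)² = 1.778
te_Draft manuscript = (7 + 4·12 + 29)/6 = 84/6 = 14; σ²_Draft manuscript = ((29−7)/6)² = 13.444
te_Internal review = (10 + 4·11 + 12)/6 = 66/6 = 11; σ²_Internal review = ((12−10)/6)² = 0.111

Forward pass:
ES_IRB approval = 0; EF_IRB approval = 5
ES_Recruitment = 0; EF_Recruitment = 5
ES_Instrument calibration = 0; EF_Instrument calibration = 4
ES_Pilot data = 0; EF_Pilot data = 8
ES_Data collection = 0; EF_Data collection = 8
ES_Data cleaning = max(EF_IRB approval=5, EF_Data collection=8) = 8; EF_Data cleaning = 8+5 = 13
ES_Analysis = 8; EF_Analysis = 8+3 = 11
ES_Draft manuscript = max(EF_Recruitment=5, EF_Analysis=11) = 11; EF_Draft manuscript = 11+14 = 25
ES_Internal review = max(EF_Instrument calibration=4, EF_Pilot data=8, EF_Data cleaning=13, EF_Draft manuscript=25) = 25; EF_Internal review = 25+11 = 36
Expected project duration μ = 36 days. Critical path: Data collection → Analysis → Draft manuscript → Internal review.

Variance along critical path = 4.000 + 1.778 + 13.444 + 0.111 = 19.333; σ = √19.333 = 4.397 days.
Z = (40 − 36) / 4.397 = 0.910
P(T ≤ 40) = Φ(0.910) ≈ 0.819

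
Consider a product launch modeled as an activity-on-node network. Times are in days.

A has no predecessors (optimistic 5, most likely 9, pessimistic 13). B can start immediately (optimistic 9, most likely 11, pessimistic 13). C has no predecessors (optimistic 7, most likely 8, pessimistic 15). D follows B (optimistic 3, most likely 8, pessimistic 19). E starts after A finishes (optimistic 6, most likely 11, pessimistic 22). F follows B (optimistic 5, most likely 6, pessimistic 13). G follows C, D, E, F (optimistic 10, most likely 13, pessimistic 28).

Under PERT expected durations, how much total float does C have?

te_A = (5 + 4·9 + 13)/6 = 54/6 = 9
te_B = (9 + 4·11 + 13)/6 = 66/6 = 11
te_C = (7 + 4·8 + 15)/6 = 54/6 = 9
te_D = (3 + 4·8 + 19)/6 = 54/6 = 9
te_E = (6 + 4·11 + 22)/6 = 72/6 = 12
te_F = (5 + 4·6 + 13)/6 = 42/6 = 7
te_G = (10 + 4·13 + 28)/6 = 90/6 = 15

Forward pass:
ES_A = 0; EF_A = 9
ES_B = 0; EF_B = 11
ES_C = 0; EF_C = 9
ES_D = 11; EF_D = 11+9 = 20
ES_E = 9; EF_E = 9+12 = 21
ES_F = 11; EF_F = 11+7 = 18
ES_G = max(EF_C=9, EF_D=20, EF_E=21, EF_F=18) = 21; EF_G = 21+15 = 36
Expected project duration μ = 36 days. Critical path: A → E → G.

Backward pass:
LF_G = 36; LS_G = 36−15 = 21
LF_F = LS_G = 21; LS_F = 21−7 = 14
LF_E = LS_G = 21; LS_E = 21−12 = 9
LF_D = LS_G = 21; LS_D = 21−9 = 12
LF_C = LS_G = 21; LS_C = 21−9 = 12
LF_B = min(LS_D=12, LS_F=14) = 12; LS_B = 12−11 = 1
LF_A = LS_E = 9; LS_A = 9−9 = 0
Slack_C = LS_C − ES_C = 12 − 0 = 12

12 days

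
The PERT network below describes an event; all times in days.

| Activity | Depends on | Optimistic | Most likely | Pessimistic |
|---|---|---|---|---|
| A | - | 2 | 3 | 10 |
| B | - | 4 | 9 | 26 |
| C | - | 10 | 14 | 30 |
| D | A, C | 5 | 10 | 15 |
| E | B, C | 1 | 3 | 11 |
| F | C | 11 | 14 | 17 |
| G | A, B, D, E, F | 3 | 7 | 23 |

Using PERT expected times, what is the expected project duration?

39 days

te_A = (2 + 4·3 + 10)/6 = 24/6 = 4
te_B = (4 + 4·9 + 26)/6 = 66/6 = 11
te_C = (10 + 4·14 + 30)/6 = 96/6 = 16
te_D = (5 + 4·10 + 15)/6 = 60/6 = 10
te_E = (1 + 4·3 + 11)/6 = 24/6 = 4
te_F = (11 + 4·14 + 17)/6 = 84/6 = 14
te_G = (3 + 4·7 + 23)/6 = 54/6 = 9

Forward pass:
ES_A = 0; EF_A = 4
ES_B = 0; EF_B = 11
ES_C = 0; EF_C = 16
ES_D = max(EF_A=4, EF_C=16) = 16; EF_D = 16+10 = 26
ES_E = max(EF_B=11, EF_C=16) = 16; EF_E = 16+4 = 20
ES_F = 16; EF_F = 16+14 = 30
ES_G = max(EF_A=4, EF_B=11, EF_D=26, EF_E=20, EF_F=30) = 30; EF_G = 30+9 = 39
Expected project duration μ = 39 days. Critical path: C → F → G.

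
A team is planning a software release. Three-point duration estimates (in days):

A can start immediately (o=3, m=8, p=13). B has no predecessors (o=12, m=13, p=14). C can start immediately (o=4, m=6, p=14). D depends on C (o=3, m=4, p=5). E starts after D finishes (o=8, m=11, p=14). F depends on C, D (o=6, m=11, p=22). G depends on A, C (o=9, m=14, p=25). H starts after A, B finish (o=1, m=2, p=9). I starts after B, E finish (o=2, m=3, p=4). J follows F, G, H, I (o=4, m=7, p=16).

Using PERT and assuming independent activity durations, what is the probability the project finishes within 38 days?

te_A = (3 + 4·8 + 13)/6 = 48/6 = 8; σ²_A = ((13−3)/6)² = 2.778
te_B = (12 + 4·13 + 14)/6 = 78/6 = 13; σ²_B = ((14−12)/6)² = 0.111
te_C = (4 + 4·6 + 14)/6 = 42/6 = 7; σ²_C = ((14−4)/6)² = 2.778
te_D = (3 + 4·4 + 5)/6 = 24/6 = 4; σ²_D = ((5−3)/6)² = 0.111
te_E = (8 + 4·11 + 14)/6 = 66/6 = 11; σ²_E = ((14−8)/6)² = 1.000
te_F = (6 + 4·11 + 22)/6 = 72/6 = 12; σ²_F = ((22−6)/6)² = 7.111
te_G = (9 + 4·14 + 25)/6 = 90/6 = 15; σ²_G = ((25−9)/6)² = 7.111
te_H = (1 + 4·2 + 9)/6 = 18/6 = 3; σ²_H = ((9−1)/6)² = 1.778
te_I = (2 + 4·3 + 4)/6 = 18/6 = 3; σ²_I = ((4−2)/6)² = 0.111
te_J = (4 + 4·7 + 16)/6 = 48/6 = 8; σ²_J = ((16−4)/6)² = 4.000

Forward pass:
ES_A = 0; EF_A = 8
ES_B = 0; EF_B = 13
ES_C = 0; EF_C = 7
ES_D = 7; EF_D = 7+4 = 11
ES_E = 11; EF_E = 11+11 = 22
ES_F = max(EF_C=7, EF_D=11) = 11; EF_F = 11+12 = 23
ES_G = max(EF_A=8, EF_C=7) = 8; EF_G = 8+15 = 23
ES_H = max(EF_A=8, EF_B=13) = 13; EF_H = 13+3 = 16
ES_I = max(EF_B=13, EF_E=22) = 22; EF_I = 22+3 = 25
ES_J = max(EF_F=23, EF_G=23, EF_H=16, EF_I=25) = 25; EF_J = 25+8 = 33
Expected project duration μ = 33 days. Critical path: C → D → E → I → J.

Variance along critical path = 2.778 + 0.111 + 1.000 + 0.111 + 4.000 = 8.000; σ = √8.000 = 2.828 days.
Z = (38 − 33) / 2.828 = 1.768
P(T ≤ 38) = Φ(1.768) ≈ 0.961

0.961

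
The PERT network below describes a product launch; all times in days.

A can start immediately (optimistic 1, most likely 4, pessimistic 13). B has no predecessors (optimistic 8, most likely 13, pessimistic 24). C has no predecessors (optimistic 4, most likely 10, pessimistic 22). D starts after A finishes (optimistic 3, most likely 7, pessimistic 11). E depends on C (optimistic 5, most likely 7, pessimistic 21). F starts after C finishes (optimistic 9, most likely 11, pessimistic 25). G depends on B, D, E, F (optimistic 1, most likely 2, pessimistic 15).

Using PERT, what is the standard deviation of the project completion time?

4.64 days

te_A = (1 + 4·4 + 13)/6 = 30/6 = 5; σ²_A = ((13−1)/6)² = 4.000
te_B = (8 + 4·13 + 24)/6 = 84/6 = 14; σ²_B = ((24−8)/6)² = 7.111
te_C = (4 + 4·10 + 22)/6 = 66/6 = 11; σ²_C = ((22−4)/6)² = 9.000
te_D = (3 + 4·7 + 11)/6 = 42/6 = 7; σ²_D = ((11−3)/6)² = 1.778
te_E = (5 + 4·7 + 21)/6 = 54/6 = 9; σ²_E = ((21−5)/6)² = 7.111
te_F = (9 + 4·11 + 25)/6 = 78/6 = 13; σ²_F = ((25−9)/6)² = 7.111
te_G = (1 + 4·2 + 15)/6 = 24/6 = 4; σ²_G = ((15−1)/6)² = 5.444

Forward pass:
ES_A = 0; EF_A = 5
ES_B = 0; EF_B = 14
ES_C = 0; EF_C = 11
ES_D = 5; EF_D = 5+7 = 12
ES_E = 11; EF_E = 11+9 = 20
ES_F = 11; EF_F = 11+13 = 24
ES_G = max(EF_B=14, EF_D=12, EF_E=20, EF_F=24) = 24; EF_G = 24+4 = 28
Expected project duration μ = 28 days. Critical path: C → F → G.

Variance along critical path = 9.000 + 7.111 + 5.444 = 21.556
σ = √21.556 = 4.643 days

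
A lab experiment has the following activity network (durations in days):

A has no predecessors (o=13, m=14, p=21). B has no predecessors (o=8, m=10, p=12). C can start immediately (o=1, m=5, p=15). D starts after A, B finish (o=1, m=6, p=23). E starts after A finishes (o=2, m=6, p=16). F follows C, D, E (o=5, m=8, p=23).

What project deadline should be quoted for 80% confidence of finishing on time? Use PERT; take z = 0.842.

te_A = (13 + 4·14 + 21)/6 = 90/6 = 15; σ²_A = ((21−13)/6)² = 1.778
te_B = (8 + 4·10 + 12)/6 = 60/6 = 10; σ²_B = ((12−8)/6)² = 0.444
te_C = (1 + 4·5 + 15)/6 = 36/6 = 6; σ²_C = ((15−1)/6)² = 5.444
te_D = (1 + 4·6 + 23)/6 = 48/6 = 8; σ²_D = ((23−1)/6)² = 13.444
te_E = (2 + 4·6 + 16)/6 = 42/6 = 7; σ²_E = ((16−2)/6)² = 5.444
te_F = (5 + 4·8 + 23)/6 = 60/6 = 10; σ²_F = ((23−5)/6)² = 9.000

Forward pass:
ES_A = 0; EF_A = 15
ES_B = 0; EF_B = 10
ES_C = 0; EF_C = 6
ES_D = max(EF_A=15, EF_B=10) = 15; EF_D = 15+8 = 23
ES_E = 15; EF_E = 15+7 = 22
ES_F = max(EF_C=6, EF_D=23, EF_E=22) = 23; EF_F = 23+10 = 33
Expected project duration μ = 33 days. Critical path: A → D → F.

Variance along critical path = 1.778 + 13.444 + 9.000 = 24.222; σ = 4.922 days.
D = μ + z·σ = 33 + 0.842·4.922 = 37.1 days

37.1 days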